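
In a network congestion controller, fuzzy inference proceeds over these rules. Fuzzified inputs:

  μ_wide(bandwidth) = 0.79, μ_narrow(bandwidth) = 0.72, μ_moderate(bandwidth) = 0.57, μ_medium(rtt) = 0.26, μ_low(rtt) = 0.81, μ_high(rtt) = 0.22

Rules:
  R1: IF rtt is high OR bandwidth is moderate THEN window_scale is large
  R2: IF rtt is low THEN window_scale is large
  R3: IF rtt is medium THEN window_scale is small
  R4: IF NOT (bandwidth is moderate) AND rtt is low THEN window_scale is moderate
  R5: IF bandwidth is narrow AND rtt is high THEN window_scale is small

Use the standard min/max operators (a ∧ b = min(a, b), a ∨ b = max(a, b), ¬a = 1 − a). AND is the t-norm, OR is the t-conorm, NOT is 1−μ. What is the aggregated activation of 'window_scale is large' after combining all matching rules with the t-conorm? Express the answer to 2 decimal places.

R1: high=0.22, moderate=0.57; OR[max(a, b)] → w = 0.57
R2: low=0.81 → w = 0.81
R3: medium=0.26 → w = 0.26
R4: ¬moderate=1−0.57=0.43, low=0.81; AND[min(a, b)] → w = 0.43
R5: narrow=0.72, high=0.22; AND[min(a, b)] → w = 0.22
Rules with consequent 'large': {R1, R2} → strengths 0.57, 0.81
Aggregate via t-conorm [max(a, b)]: 0.81

0.81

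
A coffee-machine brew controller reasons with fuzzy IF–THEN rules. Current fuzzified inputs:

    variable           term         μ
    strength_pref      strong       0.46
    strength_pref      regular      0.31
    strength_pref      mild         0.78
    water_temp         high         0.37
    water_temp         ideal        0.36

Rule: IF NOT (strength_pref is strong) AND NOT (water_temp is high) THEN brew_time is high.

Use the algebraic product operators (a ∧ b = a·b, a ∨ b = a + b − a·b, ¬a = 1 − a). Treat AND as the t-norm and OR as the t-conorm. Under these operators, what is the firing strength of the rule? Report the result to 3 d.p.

firing strength: ¬strong=1−0.46=0.54, ¬high=1−0.37=0.63; AND[a·b] → w = 0.3402

0.340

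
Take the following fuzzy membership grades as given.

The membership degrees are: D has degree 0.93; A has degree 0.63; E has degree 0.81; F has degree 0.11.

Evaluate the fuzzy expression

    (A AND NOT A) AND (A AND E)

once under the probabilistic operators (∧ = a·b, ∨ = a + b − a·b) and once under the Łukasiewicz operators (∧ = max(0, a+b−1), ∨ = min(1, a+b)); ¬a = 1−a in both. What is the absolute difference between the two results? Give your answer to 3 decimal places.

Under probabilistic:
  NOT A = 1 − 0.6300 = 0.3700
  A AND NOT A = a·b on (0.6300, 0.3700) = 0.2331
  A AND E = a·b on (0.6300, 0.8100) = 0.5103
  (A AND NOT A) AND (A AND E) = a·b on (0.2331, 0.5103) = 0.1190
  → value = 0.1190
Under Łukasiewicz:
  NOT A = 1 − 0.63 = 0.37
  A AND NOT A = max(0, a+b−1) on (0.63, 0.37) = 0.00
  A AND E = max(0, a+b−1) on (0.63, 0.81) = 0.44
  (A AND NOT A) AND (A AND E) = max(0, a+b−1) on (0.00, 0.44) = 0.00
  → value = 0.0000
|0.1190 − 0.0000| = 0.119

0.119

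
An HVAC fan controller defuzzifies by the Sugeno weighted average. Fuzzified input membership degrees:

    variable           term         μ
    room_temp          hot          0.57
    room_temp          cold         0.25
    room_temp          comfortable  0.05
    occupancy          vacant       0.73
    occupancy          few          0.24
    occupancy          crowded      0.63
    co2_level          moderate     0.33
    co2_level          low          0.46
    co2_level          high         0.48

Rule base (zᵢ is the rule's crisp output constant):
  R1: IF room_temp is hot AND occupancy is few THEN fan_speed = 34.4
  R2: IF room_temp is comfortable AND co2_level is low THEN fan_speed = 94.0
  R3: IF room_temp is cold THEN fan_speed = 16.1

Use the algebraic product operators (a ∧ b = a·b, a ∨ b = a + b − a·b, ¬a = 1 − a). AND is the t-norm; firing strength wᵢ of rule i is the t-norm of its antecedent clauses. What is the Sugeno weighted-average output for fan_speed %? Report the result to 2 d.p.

R1 (z=34.4): hot=0.57, few=0.24; AND[a·b] → w = 0.1368
R2 (z=94.0): comfortable=0.05, low=0.46; AND[a·b] → w = 0.0230
R3 (z=16.1): cold=0.25 → w = 0.2500
Weighted average = (0.1368·34.4 + 0.0230·94.0 + 0.2500·16.1) / (0.1368 + 0.0230 + 0.2500)
  = 10.8929 / 0.4098 = 26.58

26.58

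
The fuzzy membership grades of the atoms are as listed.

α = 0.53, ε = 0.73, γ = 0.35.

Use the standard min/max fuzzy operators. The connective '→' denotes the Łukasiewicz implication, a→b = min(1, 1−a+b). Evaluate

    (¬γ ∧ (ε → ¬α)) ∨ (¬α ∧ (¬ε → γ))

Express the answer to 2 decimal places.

0.65

¬γ = 1 − 0.35 = 0.65
¬α = 1 − 0.53 = 0.47
ε → ¬α  [Łukasiewicz: min(1, 1−a+b)] with a=0.73, b=0.47 → 0.74
¬γ ∧ (ε → ¬α) = min(a, b) on (0.65, 0.74) = 0.65
¬α = 1 − 0.53 = 0.47
¬ε = 1 − 0.73 = 0.27
¬ε → γ  [Łukasiewicz: min(1, 1−a+b)] with a=0.27, b=0.35 → 1.00
¬α ∧ (¬ε → γ) = min(a, b) on (0.47, 1.00) = 0.47
(¬γ ∧ (ε → ¬α)) ∨ (¬α ∧ (¬ε → γ)) = max(a, b) on (0.65, 0.47) = 0.65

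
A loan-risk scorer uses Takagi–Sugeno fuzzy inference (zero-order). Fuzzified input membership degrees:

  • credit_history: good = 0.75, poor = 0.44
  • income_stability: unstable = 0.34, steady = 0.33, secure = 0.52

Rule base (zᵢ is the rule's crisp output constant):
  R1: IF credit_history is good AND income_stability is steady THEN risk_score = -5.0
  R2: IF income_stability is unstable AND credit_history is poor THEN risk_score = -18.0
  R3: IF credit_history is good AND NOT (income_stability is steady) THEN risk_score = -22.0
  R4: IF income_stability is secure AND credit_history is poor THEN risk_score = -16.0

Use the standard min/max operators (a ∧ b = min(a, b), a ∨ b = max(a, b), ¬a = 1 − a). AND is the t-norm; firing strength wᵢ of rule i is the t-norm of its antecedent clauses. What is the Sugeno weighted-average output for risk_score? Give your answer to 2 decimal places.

-16.60

R1 (z=-5.0): good=0.75, steady=0.33; AND[min(a, b)] → w = 0.33
R2 (z=-18.0): unstable=0.34, poor=0.44; AND[min(a, b)] → w = 0.34
R3 (z=-22.0): good=0.75, ¬steady=1−0.33=0.67; AND[min(a, b)] → w = 0.67
R4 (z=-16.0): secure=0.52, poor=0.44; AND[min(a, b)] → w = 0.44
Weighted average = (0.33·-5.0 + 0.34·-18.0 + 0.67·-22.0 + 0.44·-16.0) / (0.33 + 0.34 + 0.67 + 0.44)
  = -29.5500 / 1.7800 = -16.60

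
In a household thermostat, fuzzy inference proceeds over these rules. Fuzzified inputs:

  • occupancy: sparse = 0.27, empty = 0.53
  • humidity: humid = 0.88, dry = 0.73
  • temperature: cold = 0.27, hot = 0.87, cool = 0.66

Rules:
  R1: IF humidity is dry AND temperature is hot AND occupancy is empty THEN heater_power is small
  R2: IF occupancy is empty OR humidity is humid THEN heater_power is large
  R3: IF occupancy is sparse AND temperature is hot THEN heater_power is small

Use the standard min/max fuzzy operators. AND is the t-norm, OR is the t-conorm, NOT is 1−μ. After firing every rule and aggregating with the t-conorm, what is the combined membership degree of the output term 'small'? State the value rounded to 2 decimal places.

R1: dry=0.73, hot=0.87, empty=0.53; AND[min(a, b)] → w = 0.53
R2: empty=0.53, humid=0.88; OR[max(a, b)] → w = 0.88
R3: sparse=0.27, hot=0.87; AND[min(a, b)] → w = 0.27
Rules with consequent 'small': {R1, R3} → strengths 0.53, 0.27
Aggregate via t-conorm [max(a, b)]: 0.53

0.53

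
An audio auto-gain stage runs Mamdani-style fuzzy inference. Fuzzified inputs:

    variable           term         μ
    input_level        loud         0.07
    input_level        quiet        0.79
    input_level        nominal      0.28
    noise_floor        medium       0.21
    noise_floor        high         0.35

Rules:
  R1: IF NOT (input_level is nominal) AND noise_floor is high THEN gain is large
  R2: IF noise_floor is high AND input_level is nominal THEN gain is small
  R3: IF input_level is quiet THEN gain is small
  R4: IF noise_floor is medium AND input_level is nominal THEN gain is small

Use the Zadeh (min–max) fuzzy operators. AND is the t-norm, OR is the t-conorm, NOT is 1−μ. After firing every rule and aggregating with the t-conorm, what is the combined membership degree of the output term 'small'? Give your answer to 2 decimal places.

0.79

R1: ¬nominal=1−0.28=0.72, high=0.35; AND[min(a, b)] → w = 0.35
R2: high=0.35, nominal=0.28; AND[min(a, b)] → w = 0.28
R3: quiet=0.79 → w = 0.79
R4: medium=0.21, nominal=0.28; AND[min(a, b)] → w = 0.21
Rules with consequent 'small': {R2, R3, R4} → strengths 0.28, 0.79, 0.21
Aggregate via t-conorm [max(a, b)]: 0.79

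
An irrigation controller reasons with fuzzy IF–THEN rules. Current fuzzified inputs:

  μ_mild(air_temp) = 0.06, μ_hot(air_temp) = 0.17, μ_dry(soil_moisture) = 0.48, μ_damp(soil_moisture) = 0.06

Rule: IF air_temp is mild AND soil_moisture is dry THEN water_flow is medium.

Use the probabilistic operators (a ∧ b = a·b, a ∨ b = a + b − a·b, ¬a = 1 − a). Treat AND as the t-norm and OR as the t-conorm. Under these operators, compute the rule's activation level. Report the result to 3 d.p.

firing strength: mild=0.06, dry=0.48; AND[a·b] → w = 0.0288

0.029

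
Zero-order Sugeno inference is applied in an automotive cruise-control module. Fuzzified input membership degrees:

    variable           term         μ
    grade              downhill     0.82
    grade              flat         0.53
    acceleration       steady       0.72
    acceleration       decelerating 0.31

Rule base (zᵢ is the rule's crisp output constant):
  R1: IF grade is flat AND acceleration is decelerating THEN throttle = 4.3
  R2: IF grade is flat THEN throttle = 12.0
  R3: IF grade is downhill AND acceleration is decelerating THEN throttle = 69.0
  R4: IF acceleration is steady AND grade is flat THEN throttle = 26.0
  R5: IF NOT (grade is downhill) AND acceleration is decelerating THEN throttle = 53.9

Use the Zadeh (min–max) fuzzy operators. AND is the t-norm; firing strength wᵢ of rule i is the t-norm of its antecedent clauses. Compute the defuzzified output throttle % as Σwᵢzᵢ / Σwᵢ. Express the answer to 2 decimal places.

R1 (z=4.3): flat=0.53, decelerating=0.31; AND[min(a, b)] → w = 0.31
R2 (z=12.0): flat=0.53 → w = 0.53
R3 (z=69.0): downhill=0.82, decelerating=0.31; AND[min(a, b)] → w = 0.31
R4 (z=26.0): steady=0.72, flat=0.53; AND[min(a, b)] → w = 0.53
R5 (z=53.9): ¬downhill=1−0.82=0.18, decelerating=0.31; AND[min(a, b)] → w = 0.18
Weighted average = (0.31·4.3 + 0.53·12.0 + 0.31·69.0 + 0.53·26.0 + 0.18·53.9) / (0.31 + 0.53 + 0.31 + 0.53 + 0.18)
  = 52.5650 / 1.8600 = 28.26

28.26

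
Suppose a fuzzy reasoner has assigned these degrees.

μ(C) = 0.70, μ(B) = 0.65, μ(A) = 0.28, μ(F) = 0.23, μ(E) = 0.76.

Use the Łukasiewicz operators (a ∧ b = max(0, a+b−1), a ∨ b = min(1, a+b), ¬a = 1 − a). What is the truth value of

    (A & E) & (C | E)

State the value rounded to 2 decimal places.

A & E = max(0, a+b−1) on (0.28, 0.76) = 0.04
C | E = min(1, a+b) on (0.70, 0.76) = 1.00
(A & E) & (C | E) = max(0, a+b−1) on (0.04, 1.00) = 0.04

0.04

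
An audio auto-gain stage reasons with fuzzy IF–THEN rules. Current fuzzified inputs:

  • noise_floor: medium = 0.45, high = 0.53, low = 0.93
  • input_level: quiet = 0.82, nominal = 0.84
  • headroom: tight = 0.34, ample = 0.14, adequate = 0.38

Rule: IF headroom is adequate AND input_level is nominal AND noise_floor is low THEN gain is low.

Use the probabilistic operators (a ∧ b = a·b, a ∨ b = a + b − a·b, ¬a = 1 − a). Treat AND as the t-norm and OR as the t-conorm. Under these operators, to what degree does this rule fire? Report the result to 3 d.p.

0.297

firing strength: adequate=0.38, nominal=0.84, low=0.93; AND[a·b] → w = 0.2969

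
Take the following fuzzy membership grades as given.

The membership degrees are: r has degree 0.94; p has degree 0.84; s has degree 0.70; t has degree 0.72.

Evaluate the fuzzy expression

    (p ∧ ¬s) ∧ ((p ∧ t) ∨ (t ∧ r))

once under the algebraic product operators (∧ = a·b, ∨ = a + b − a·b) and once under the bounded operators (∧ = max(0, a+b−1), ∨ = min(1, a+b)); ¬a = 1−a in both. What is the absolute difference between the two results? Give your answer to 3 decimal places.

0.080

Under algebraic product:
  ¬s = 1 − 0.7000 = 0.3000
  p ∧ ¬s = a·b on (0.8400, 0.3000) = 0.2520
  p ∧ t = a·b on (0.8400, 0.7200) = 0.6048
  t ∧ r = a·b on (0.7200, 0.9400) = 0.6768
  (p ∧ t) ∨ (t ∧ r) = a + b − a·b on (0.6048, 0.6768) = 0.8723
  (p ∧ ¬s) ∧ ((p ∧ t) ∨ (t ∧ r)) = a·b on (0.2520, 0.8723) = 0.2198
  → value = 0.2198
Under bounded:
  ¬s = 1 − 0.70 = 0.30
  p ∧ ¬s = max(0, a+b−1) on (0.84, 0.30) = 0.14
  p ∧ t = max(0, a+b−1) on (0.84, 0.72) = 0.56
  t ∧ r = max(0, a+b−1) on (0.72, 0.94) = 0.66
  (p ∧ t) ∨ (t ∧ r) = min(1, a+b) on (0.56, 0.66) = 1.00
  (p ∧ ¬s) ∧ ((p ∧ t) ∨ (t ∧ r)) = max(0, a+b−1) on (0.14, 1.00) = 0.14
  → value = 0.1400
|0.2198 − 0.1400| = 0.080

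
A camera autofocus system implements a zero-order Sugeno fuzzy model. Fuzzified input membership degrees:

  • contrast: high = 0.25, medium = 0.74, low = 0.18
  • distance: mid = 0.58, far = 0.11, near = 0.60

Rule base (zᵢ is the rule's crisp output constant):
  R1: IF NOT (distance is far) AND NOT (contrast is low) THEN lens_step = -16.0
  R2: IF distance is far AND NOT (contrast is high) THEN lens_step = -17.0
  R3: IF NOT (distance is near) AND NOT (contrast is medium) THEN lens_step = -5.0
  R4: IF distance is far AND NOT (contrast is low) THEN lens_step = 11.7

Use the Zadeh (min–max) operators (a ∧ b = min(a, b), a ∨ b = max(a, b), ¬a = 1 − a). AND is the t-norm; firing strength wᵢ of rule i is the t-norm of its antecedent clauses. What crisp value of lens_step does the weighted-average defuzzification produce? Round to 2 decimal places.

R1 (z=-16.0): ¬far=1−0.11=0.89, ¬low=1−0.18=0.82; AND[min(a, b)] → w = 0.82
R2 (z=-17.0): far=0.11, ¬high=1−0.25=0.75; AND[min(a, b)] → w = 0.11
R3 (z=-5.0): ¬near=1−0.60=0.40, ¬medium=1−0.74=0.26; AND[min(a, b)] → w = 0.26
R4 (z=11.7): far=0.11, ¬low=1−0.18=0.82; AND[min(a, b)] → w = 0.11
Weighted average = (0.82·-16.0 + 0.11·-17.0 + 0.26·-5.0 + 0.11·11.7) / (0.82 + 0.11 + 0.26 + 0.11)
  = -15.0030 / 1.3000 = -11.54

-11.54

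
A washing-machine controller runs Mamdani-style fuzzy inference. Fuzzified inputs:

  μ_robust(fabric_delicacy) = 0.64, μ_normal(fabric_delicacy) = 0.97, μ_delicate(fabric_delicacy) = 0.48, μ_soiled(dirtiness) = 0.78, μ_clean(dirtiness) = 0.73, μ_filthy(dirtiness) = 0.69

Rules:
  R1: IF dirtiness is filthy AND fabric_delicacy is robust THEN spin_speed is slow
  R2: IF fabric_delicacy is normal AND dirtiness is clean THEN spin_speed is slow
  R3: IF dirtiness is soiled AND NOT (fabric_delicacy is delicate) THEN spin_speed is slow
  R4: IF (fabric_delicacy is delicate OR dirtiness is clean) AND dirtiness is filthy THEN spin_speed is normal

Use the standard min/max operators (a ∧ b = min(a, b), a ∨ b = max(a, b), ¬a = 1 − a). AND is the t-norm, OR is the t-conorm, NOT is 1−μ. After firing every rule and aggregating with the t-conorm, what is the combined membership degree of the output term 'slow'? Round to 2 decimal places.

0.73

R1: filthy=0.69, robust=0.64; AND[min(a, b)] → w = 0.64
R2: normal=0.97, clean=0.73; AND[min(a, b)] → w = 0.73
R3: soiled=0.78, ¬delicate=1−0.48=0.52; AND[min(a, b)] → w = 0.52
R4: (delicate=0.48 OR clean=0.73) = 0.73; AND[min(a, b)] with filthy=0.69 → w = 0.69
Rules with consequent 'slow': {R1, R2, R3} → strengths 0.64, 0.73, 0.52
Aggregate via t-conorm [max(a, b)]: 0.73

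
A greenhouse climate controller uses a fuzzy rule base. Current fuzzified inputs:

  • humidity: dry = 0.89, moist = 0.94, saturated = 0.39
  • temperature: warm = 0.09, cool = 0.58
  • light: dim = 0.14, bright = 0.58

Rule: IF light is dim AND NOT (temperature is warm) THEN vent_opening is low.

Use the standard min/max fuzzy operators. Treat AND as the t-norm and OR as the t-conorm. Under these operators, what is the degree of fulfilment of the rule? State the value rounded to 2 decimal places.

firing strength: dim=0.14, ¬warm=1−0.09=0.91; AND[min(a, b)] → w = 0.14

0.14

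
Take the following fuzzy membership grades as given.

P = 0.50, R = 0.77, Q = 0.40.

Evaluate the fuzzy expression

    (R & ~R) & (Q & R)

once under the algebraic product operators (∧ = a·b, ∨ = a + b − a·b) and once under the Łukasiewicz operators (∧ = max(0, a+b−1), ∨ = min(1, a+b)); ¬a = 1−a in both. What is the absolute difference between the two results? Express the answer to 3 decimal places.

Under algebraic product:
  ~R = 1 − 0.7700 = 0.2300
  R & ~R = a·b on (0.7700, 0.2300) = 0.1771
  Q & R = a·b on (0.4000, 0.7700) = 0.3080
  (R & ~R) & (Q & R) = a·b on (0.1771, 0.3080) = 0.0545
  → value = 0.0545
Under Łukasiewicz:
  ~R = 1 − 0.77 = 0.23
  R & ~R = max(0, a+b−1) on (0.77, 0.23) = 0.00
  Q & R = max(0, a+b−1) on (0.40, 0.77) = 0.17
  (R & ~R) & (Q & R) = max(0, a+b−1) on (0.00, 0.17) = 0.00
  → value = 0.0000
|0.0545 − 0.0000| = 0.055

0.055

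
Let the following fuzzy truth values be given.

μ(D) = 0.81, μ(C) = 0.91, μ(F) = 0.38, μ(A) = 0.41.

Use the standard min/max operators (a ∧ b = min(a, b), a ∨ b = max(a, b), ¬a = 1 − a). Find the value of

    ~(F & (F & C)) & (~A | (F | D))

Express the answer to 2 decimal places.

F & C = min(a, b) on (0.38, 0.91) = 0.38
F & (F & C) = min(a, b) on (0.38, 0.38) = 0.38
~(F & (F & C)) = 1 − 0.38 = 0.62
~A = 1 − 0.41 = 0.59
F | D = max(a, b) on (0.38, 0.81) = 0.81
~A | (F | D) = max(a, b) on (0.59, 0.81) = 0.81
~(F & (F & C)) & (~A | (F | D)) = min(a, b) on (0.62, 0.81) = 0.62

0.62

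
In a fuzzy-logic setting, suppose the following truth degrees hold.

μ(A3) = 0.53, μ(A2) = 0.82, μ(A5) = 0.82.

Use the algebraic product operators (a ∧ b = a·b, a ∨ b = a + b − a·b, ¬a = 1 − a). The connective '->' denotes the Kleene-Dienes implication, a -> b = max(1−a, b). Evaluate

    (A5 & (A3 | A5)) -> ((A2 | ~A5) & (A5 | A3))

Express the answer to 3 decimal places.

A3 | A5 = a + b − a·b on (0.5300, 0.8200) = 0.9154
A5 & (A3 | A5) = a·b on (0.8200, 0.9154) = 0.7506
~A5 = 1 − 0.8200 = 0.1800
A2 | ~A5 = a + b − a·b on (0.8200, 0.1800) = 0.8524
A5 | A3 = a + b − a·b on (0.8200, 0.5300) = 0.9154
(A2 | ~A5) & (A5 | A3) = a·b on (0.8524, 0.9154) = 0.7803
(A5 & (A3 | A5)) -> ((A2 | ~A5) & (A5 | A3))  [Kleene-Dienes: max(1−a, b)] with a=0.7506, b=0.7803 → 0.7803

0.780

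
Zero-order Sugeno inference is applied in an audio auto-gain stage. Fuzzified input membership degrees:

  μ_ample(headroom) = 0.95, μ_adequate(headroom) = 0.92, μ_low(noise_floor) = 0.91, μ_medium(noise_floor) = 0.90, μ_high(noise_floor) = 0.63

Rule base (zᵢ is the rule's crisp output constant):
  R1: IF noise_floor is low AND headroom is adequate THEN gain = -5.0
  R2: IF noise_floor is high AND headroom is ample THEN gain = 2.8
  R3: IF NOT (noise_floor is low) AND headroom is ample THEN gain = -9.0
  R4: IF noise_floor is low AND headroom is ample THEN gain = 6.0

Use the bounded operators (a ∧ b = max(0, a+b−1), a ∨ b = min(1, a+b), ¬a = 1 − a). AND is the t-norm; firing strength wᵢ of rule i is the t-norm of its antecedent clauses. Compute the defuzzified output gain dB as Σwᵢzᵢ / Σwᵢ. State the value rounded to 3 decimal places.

0.984

R1 (z=-5.0): low=0.91, adequate=0.92; AND[max(0, a+b−1)] → w = 0.83
R2 (z=2.8): high=0.63, ample=0.95; AND[max(0, a+b−1)] → w = 0.58
R3 (z=-9.0): ¬low=1−0.91=0.09, ample=0.95; AND[max(0, a+b−1)] → w = 0.04
R4 (z=6.0): low=0.91, ample=0.95; AND[max(0, a+b−1)] → w = 0.86
Weighted average = (0.83·-5.0 + 0.58·2.8 + 0.04·-9.0 + 0.86·6.0) / (0.83 + 0.58 + 0.04 + 0.86)
  = 2.2740 / 2.3100 = 0.984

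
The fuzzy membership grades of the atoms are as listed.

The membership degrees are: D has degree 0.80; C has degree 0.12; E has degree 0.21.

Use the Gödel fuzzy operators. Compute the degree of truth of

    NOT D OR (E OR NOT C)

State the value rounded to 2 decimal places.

0.88

NOT D = 1 − 0.80 = 0.20
NOT C = 1 − 0.12 = 0.88
E OR NOT C = max(a, b) on (0.21, 0.88) = 0.88
NOT D OR (E OR NOT C) = max(a, b) on (0.20, 0.88) = 0.88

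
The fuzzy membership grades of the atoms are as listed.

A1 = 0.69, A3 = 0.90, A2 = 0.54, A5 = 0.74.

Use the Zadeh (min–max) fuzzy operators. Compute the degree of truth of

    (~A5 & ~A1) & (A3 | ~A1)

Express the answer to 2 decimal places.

0.26

~A5 = 1 − 0.74 = 0.26
~A1 = 1 − 0.69 = 0.31
~A5 & ~A1 = min(a, b) on (0.26, 0.31) = 0.26
~A1 = 1 − 0.69 = 0.31
A3 | ~A1 = max(a, b) on (0.90, 0.31) = 0.90
(~A5 & ~A1) & (A3 | ~A1) = min(a, b) on (0.26, 0.90) = 0.26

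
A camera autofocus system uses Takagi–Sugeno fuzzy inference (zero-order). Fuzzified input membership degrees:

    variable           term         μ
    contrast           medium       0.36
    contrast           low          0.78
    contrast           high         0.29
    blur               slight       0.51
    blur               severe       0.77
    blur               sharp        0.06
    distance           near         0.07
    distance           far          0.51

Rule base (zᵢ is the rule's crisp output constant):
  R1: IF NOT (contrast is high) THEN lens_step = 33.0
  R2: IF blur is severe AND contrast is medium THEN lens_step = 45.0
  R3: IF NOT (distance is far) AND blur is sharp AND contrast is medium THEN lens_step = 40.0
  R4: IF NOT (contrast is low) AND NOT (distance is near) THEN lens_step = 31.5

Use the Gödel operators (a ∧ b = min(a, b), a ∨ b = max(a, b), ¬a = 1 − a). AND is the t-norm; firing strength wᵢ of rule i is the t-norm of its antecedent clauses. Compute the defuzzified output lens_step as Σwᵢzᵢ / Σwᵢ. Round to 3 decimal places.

R1 (z=33.0): ¬high=1−0.29=0.71 → w = 0.71
R2 (z=45.0): severe=0.77, medium=0.36; AND[min(a, b)] → w = 0.36
R3 (z=40.0): ¬far=1−0.51=0.49, sharp=0.06, medium=0.36; AND[min(a, b)] → w = 0.06
R4 (z=31.5): ¬low=1−0.78=0.22, ¬near=1−0.07=0.93; AND[min(a, b)] → w = 0.22
Weighted average = (0.71·33.0 + 0.36·45.0 + 0.06·40.0 + 0.22·31.5) / (0.71 + 0.36 + 0.06 + 0.22)
  = 48.9600 / 1.3500 = 36.267

36.267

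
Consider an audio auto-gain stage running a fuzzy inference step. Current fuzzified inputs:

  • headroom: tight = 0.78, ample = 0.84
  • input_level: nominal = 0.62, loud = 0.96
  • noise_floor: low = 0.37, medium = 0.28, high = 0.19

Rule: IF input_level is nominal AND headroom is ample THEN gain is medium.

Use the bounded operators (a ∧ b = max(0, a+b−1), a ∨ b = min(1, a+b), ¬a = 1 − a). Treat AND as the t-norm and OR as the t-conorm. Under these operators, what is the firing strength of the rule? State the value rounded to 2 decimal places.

firing strength: nominal=0.62, ample=0.84; AND[max(0, a+b−1)] → w = 0.46

0.46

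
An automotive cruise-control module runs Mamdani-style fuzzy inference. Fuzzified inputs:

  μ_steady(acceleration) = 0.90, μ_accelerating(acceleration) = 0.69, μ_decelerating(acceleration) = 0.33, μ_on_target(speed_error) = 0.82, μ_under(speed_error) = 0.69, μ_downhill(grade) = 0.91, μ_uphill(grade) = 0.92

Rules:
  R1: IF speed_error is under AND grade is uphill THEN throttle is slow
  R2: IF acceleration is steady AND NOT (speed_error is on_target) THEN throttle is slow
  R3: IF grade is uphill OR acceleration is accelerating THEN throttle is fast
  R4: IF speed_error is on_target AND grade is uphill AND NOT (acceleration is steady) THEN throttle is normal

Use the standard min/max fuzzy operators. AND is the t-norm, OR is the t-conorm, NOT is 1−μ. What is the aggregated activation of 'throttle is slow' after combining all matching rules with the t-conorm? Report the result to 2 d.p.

0.69

R1: under=0.69, uphill=0.92; AND[min(a, b)] → w = 0.69
R2: steady=0.90, ¬on_target=1−0.82=0.18; AND[min(a, b)] → w = 0.18
R3: uphill=0.92, accelerating=0.69; OR[max(a, b)] → w = 0.92
R4: on_target=0.82, uphill=0.92, ¬steady=1−0.90=0.10; AND[min(a, b)] → w = 0.10
Rules with consequent 'slow': {R1, R2} → strengths 0.69, 0.18
Aggregate via t-conorm [max(a, b)]: 0.69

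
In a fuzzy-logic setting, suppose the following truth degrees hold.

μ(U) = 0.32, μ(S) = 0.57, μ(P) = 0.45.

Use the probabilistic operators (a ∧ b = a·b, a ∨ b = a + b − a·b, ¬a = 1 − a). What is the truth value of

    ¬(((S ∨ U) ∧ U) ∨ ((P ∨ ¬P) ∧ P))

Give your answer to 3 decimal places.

S ∨ U = a + b − a·b on (0.5700, 0.3200) = 0.7076
(S ∨ U) ∧ U = a·b on (0.7076, 0.3200) = 0.2264
¬P = 1 − 0.4500 = 0.5500
P ∨ ¬P = a + b − a·b on (0.4500, 0.5500) = 0.7525
(P ∨ ¬P) ∧ P = a·b on (0.7525, 0.4500) = 0.3386
((S ∨ U) ∧ U) ∨ ((P ∨ ¬P) ∧ P) = a + b − a·b on (0.2264, 0.3386) = 0.4884
¬(((S ∨ U) ∧ U) ∨ ((P ∨ ¬P) ∧ P)) = 1 − 0.4884 = 0.5116

0.512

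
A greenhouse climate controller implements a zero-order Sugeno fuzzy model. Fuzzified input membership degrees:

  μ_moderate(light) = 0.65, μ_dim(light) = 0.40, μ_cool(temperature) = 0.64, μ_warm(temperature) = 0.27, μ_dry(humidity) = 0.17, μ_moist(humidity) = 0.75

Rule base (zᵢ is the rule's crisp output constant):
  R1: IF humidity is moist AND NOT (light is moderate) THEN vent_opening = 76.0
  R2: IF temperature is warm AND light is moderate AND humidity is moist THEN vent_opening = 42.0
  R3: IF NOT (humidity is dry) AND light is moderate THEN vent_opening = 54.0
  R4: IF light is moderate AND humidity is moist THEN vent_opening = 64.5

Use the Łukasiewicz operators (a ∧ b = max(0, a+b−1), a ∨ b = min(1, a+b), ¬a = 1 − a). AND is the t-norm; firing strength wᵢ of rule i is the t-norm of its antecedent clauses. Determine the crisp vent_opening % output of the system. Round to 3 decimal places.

R1 (z=76.0): moist=0.75, ¬moderate=1−0.65=0.35; AND[max(0, a+b−1)] → w = 0.10
R2 (z=42.0): warm=0.27, moderate=0.65, moist=0.75; AND[max(0, a+b−1)] → w = 0.00
R3 (z=54.0): ¬dry=1−0.17=0.83, moderate=0.65; AND[max(0, a+b−1)] → w = 0.48
R4 (z=64.5): moderate=0.65, moist=0.75; AND[max(0, a+b−1)] → w = 0.40
Weighted average = (0.10·76.0 + 0.00·42.0 + 0.48·54.0 + 0.40·64.5) / (0.10 + 0.00 + 0.48 + 0.40)
  = 59.3200 / 0.9800 = 60.531

60.531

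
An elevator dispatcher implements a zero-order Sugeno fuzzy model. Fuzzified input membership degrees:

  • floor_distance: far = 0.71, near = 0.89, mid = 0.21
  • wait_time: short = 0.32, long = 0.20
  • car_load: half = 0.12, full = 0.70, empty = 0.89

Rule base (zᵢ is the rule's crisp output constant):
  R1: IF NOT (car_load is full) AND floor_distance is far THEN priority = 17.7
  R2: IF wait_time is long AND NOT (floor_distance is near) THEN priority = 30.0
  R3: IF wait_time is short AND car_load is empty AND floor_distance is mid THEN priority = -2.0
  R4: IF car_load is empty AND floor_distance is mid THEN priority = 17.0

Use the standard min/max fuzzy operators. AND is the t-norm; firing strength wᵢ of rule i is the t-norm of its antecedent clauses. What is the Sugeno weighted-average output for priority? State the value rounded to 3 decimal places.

14.169

R1 (z=17.7): ¬full=1−0.70=0.30, far=0.71; AND[min(a, b)] → w = 0.30
R2 (z=30.0): long=0.20, ¬near=1−0.89=0.11; AND[min(a, b)] → w = 0.11
R3 (z=-2.0): short=0.32, empty=0.89, mid=0.21; AND[min(a, b)] → w = 0.21
R4 (z=17.0): empty=0.89, mid=0.21; AND[min(a, b)] → w = 0.21
Weighted average = (0.30·17.7 + 0.11·30.0 + 0.21·-2.0 + 0.21·17.0) / (0.30 + 0.11 + 0.21 + 0.21)
  = 11.7600 / 0.8300 = 14.169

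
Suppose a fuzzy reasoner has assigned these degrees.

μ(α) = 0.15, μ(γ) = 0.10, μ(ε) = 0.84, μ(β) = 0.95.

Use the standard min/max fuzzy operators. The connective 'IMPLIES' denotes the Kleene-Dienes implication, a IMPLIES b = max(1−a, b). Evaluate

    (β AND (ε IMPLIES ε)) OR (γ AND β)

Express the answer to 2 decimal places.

ε IMPLIES ε  [Kleene-Dienes: max(1−a, b)] with a=0.84, b=0.84 → 0.84
β AND (ε IMPLIES ε) = min(a, b) on (0.95, 0.84) = 0.84
γ AND β = min(a, b) on (0.10, 0.95) = 0.10
(β AND (ε IMPLIES ε)) OR (γ AND β) = max(a, b) on (0.84, 0.10) = 0.84

0.84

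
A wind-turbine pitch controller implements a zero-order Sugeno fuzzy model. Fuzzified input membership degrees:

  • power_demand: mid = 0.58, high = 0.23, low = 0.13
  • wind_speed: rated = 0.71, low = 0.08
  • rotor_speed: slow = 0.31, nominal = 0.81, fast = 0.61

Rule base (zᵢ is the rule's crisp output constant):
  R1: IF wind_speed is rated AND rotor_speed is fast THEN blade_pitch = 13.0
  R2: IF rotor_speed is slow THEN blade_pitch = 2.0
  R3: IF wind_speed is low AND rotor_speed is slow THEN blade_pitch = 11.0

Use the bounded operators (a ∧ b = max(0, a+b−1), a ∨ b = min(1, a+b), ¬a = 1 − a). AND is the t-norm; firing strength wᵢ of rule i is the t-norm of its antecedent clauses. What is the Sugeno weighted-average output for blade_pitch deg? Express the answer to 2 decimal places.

R1 (z=13.0): rated=0.71, fast=0.61; AND[max(0, a+b−1)] → w = 0.32
R2 (z=2.0): slow=0.31 → w = 0.31
R3 (z=11.0): low=0.08, slow=0.31; AND[max(0, a+b−1)] → w = 0.00
Weighted average = (0.32·13.0 + 0.31·2.0 + 0.00·11.0) / (0.32 + 0.31 + 0.00)
  = 4.7800 / 0.6300 = 7.59

7.59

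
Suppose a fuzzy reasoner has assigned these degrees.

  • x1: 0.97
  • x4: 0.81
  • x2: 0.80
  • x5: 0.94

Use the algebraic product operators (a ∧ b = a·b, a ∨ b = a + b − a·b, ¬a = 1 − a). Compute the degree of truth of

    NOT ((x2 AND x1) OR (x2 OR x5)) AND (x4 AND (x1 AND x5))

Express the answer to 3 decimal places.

x2 AND x1 = a·b on (0.8000, 0.9700) = 0.7760
x2 OR x5 = a + b − a·b on (0.8000, 0.9400) = 0.9880
(x2 AND x1) OR (x2 OR x5) = a + b − a·b on (0.7760, 0.9880) = 0.9973
NOT ((x2 AND x1) OR (x2 OR x5)) = 1 − 0.9973 = 0.0027
x1 AND x5 = a·b on (0.9700, 0.9400) = 0.9118
x4 AND (x1 AND x5) = a·b on (0.8100, 0.9118) = 0.7386
NOT ((x2 AND x1) OR (x2 OR x5)) AND (x4 AND (x1 AND x5)) = a·b on (0.0027, 0.7386) = 0.0020

0.002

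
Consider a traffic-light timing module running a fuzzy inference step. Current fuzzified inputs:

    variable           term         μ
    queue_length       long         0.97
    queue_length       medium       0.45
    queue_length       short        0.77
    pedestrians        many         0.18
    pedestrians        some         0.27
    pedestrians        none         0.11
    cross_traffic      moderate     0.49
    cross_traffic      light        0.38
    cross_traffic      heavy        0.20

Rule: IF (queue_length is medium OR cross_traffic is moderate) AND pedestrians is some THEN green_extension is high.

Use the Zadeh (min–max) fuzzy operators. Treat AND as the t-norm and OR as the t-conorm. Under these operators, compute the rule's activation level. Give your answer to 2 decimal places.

0.27

firing strength: (medium=0.45 OR moderate=0.49) = 0.49; AND[min(a, b)] with some=0.27 → w = 0.27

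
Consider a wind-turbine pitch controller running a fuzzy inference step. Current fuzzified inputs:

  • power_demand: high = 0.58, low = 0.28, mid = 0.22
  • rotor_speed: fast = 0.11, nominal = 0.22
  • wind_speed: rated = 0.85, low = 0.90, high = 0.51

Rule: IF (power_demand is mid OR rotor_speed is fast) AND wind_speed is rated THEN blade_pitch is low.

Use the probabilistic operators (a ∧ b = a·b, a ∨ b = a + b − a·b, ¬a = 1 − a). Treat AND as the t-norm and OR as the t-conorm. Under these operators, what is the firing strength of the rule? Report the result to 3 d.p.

0.260

firing strength: (mid=0.22 OR fast=0.11) = 0.3058; AND[a·b] with rated=0.85 → w = 0.2599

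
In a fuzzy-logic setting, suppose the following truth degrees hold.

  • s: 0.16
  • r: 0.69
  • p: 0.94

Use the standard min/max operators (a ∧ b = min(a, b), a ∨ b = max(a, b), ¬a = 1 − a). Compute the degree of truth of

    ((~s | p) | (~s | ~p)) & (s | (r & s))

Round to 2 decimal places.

~s = 1 − 0.16 = 0.84
~s | p = max(a, b) on (0.84, 0.94) = 0.94
~s = 1 − 0.16 = 0.84
~p = 1 − 0.94 = 0.06
~s | ~p = max(a, b) on (0.84, 0.06) = 0.84
(~s | p) | (~s | ~p) = max(a, b) on (0.94, 0.84) = 0.94
r & s = min(a, b) on (0.69, 0.16) = 0.16
s | (r & s) = max(a, b) on (0.16, 0.16) = 0.16
((~s | p) | (~s | ~p)) & (s | (r & s)) = min(a, b) on (0.94, 0.16) = 0.16

0.16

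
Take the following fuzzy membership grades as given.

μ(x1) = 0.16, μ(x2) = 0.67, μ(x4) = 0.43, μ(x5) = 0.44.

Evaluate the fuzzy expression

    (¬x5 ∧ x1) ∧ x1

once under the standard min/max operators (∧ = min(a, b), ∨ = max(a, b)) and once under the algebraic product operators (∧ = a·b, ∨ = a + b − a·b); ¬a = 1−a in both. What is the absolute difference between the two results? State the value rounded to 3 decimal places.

0.146

Under standard min/max:
  ¬x5 = 1 − 0.44 = 0.56
  ¬x5 ∧ x1 = min(a, b) on (0.56, 0.16) = 0.16
  (¬x5 ∧ x1) ∧ x1 = min(a, b) on (0.16, 0.16) = 0.16
  → value = 0.1600
Under algebraic product:
  ¬x5 = 1 − 0.4400 = 0.5600
  ¬x5 ∧ x1 = a·b on (0.5600, 0.1600) = 0.0896
  (¬x5 ∧ x1) ∧ x1 = a·b on (0.0896, 0.1600) = 0.0143
  → value = 0.0143
|0.1600 − 0.0143| = 0.146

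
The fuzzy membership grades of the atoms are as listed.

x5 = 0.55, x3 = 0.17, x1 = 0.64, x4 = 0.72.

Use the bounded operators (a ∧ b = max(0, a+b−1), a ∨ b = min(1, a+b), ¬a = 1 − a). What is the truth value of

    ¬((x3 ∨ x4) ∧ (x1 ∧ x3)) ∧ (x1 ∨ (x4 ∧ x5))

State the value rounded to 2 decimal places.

0.91

x3 ∨ x4 = min(1, a+b) on (0.17, 0.72) = 0.89
x1 ∧ x3 = max(0, a+b−1) on (0.64, 0.17) = 0.00
(x3 ∨ x4) ∧ (x1 ∧ x3) = max(0, a+b−1) on (0.89, 0.00) = 0.00
¬((x3 ∨ x4) ∧ (x1 ∧ x3)) = 1 − 0.00 = 1.00
x4 ∧ x5 = max(0, a+b−1) on (0.72, 0.55) = 0.27
x1 ∨ (x4 ∧ x5) = min(1, a+b) on (0.64, 0.27) = 0.91
¬((x3 ∨ x4) ∧ (x1 ∧ x3)) ∧ (x1 ∨ (x4 ∧ x5)) = max(0, a+b−1) on (1.00, 0.91) = 0.91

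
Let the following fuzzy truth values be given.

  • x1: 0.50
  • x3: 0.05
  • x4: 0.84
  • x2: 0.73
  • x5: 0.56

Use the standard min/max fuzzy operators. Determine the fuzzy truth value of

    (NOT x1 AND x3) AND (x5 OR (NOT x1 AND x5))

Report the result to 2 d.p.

0.05

NOT x1 = 1 − 0.50 = 0.50
NOT x1 AND x3 = min(a, b) on (0.50, 0.05) = 0.05
NOT x1 = 1 − 0.50 = 0.50
NOT x1 AND x5 = min(a, b) on (0.50, 0.56) = 0.50
x5 OR (NOT x1 AND x5) = max(a, b) on (0.56, 0.50) = 0.56
(NOT x1 AND x3) AND (x5 OR (NOT x1 AND x5)) = min(a, b) on (0.05, 0.56) = 0.05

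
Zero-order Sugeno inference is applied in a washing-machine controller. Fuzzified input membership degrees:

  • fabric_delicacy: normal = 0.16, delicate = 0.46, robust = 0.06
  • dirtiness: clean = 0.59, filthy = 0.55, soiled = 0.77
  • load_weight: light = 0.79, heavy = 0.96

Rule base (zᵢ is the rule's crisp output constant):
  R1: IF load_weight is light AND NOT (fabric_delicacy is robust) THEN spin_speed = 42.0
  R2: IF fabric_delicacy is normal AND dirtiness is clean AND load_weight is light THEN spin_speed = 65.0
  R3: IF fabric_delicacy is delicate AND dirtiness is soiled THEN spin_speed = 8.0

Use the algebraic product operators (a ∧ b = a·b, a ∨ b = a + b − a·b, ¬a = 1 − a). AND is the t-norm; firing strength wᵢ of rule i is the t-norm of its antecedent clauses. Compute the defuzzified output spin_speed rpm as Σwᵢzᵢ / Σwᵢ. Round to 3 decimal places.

33.183

R1 (z=42.0): light=0.79, ¬robust=1−0.06=0.94; AND[a·b] → w = 0.7426
R2 (z=65.0): normal=0.16, clean=0.59, light=0.79; AND[a·b] → w = 0.0746
R3 (z=8.0): delicate=0.46, soiled=0.77; AND[a·b] → w = 0.3542
Weighted average = (0.7426·42.0 + 0.0746·65.0 + 0.3542·8.0) / (0.7426 + 0.0746 + 0.3542)
  = 38.8702 / 1.1714 = 33.183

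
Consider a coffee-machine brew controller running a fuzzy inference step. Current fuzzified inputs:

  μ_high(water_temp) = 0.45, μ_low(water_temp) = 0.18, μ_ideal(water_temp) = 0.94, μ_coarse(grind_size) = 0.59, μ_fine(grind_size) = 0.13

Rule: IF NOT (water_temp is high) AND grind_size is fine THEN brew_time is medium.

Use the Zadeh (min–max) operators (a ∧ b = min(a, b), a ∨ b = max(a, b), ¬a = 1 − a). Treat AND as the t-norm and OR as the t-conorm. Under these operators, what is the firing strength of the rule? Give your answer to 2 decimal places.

0.13

firing strength: ¬high=1−0.45=0.55, fine=0.13; AND[min(a, b)] → w = 0.13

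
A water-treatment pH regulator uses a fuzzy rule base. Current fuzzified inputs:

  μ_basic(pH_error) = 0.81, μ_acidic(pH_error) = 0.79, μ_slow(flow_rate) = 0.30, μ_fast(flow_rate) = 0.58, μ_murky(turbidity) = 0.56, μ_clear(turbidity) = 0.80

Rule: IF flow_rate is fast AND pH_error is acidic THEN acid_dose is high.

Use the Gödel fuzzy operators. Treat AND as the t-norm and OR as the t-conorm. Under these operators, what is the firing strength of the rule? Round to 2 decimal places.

firing strength: fast=0.58, acidic=0.79; AND[min(a, b)] → w = 0.58

0.58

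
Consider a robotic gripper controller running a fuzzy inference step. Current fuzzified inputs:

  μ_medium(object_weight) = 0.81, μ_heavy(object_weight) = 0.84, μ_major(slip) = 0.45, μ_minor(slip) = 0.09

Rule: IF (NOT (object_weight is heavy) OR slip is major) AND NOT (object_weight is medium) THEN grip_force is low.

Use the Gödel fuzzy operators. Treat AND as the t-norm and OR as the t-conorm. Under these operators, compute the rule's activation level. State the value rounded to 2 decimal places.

firing strength: (¬heavy=1−0.84=0.16 OR major=0.45) = 0.45; AND[min(a, b)] with ¬medium=1−0.81=0.19 → w = 0.19

0.19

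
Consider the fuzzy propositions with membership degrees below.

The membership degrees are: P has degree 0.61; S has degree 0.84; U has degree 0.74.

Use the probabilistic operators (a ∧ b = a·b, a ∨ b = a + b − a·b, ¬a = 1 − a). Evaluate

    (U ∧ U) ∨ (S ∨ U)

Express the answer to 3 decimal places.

0.981

U ∧ U = a·b on (0.7400, 0.7400) = 0.5476
S ∨ U = a + b − a·b on (0.8400, 0.7400) = 0.9584
(U ∧ U) ∨ (S ∨ U) = a + b − a·b on (0.5476, 0.9584) = 0.9812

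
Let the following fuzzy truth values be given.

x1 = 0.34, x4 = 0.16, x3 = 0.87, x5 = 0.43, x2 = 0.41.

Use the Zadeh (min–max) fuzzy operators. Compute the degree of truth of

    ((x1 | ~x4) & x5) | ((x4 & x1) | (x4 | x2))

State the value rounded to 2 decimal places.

~x4 = 1 − 0.16 = 0.84
x1 | ~x4 = max(a, b) on (0.34, 0.84) = 0.84
(x1 | ~x4) & x5 = min(a, b) on (0.84, 0.43) = 0.43
x4 & x1 = min(a, b) on (0.16, 0.34) = 0.16
x4 | x2 = max(a, b) on (0.16, 0.41) = 0.41
(x4 & x1) | (x4 | x2) = max(a, b) on (0.16, 0.41) = 0.41
((x1 | ~x4) & x5) | ((x4 & x1) | (x4 | x2)) = max(a, b) on (0.43, 0.41) = 0.43

0.43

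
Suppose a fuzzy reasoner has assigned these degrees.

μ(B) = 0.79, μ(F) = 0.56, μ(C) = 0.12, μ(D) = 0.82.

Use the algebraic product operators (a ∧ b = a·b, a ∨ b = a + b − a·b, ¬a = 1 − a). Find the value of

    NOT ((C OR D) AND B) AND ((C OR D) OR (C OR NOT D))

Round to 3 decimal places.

C OR D = a + b − a·b on (0.1200, 0.8200) = 0.8416
(C OR D) AND B = a·b on (0.8416, 0.7900) = 0.6649
NOT ((C OR D) AND B) = 1 − 0.6649 = 0.3351
C OR D = a + b − a·b on (0.1200, 0.8200) = 0.8416
NOT D = 1 − 0.8200 = 0.1800
C OR NOT D = a + b − a·b on (0.1200, 0.1800) = 0.2784
(C OR D) OR (C OR NOT D) = a + b − a·b on (0.8416, 0.2784) = 0.8857
NOT ((C OR D) AND B) AND ((C OR D) OR (C OR NOT D)) = a·b on (0.3351, 0.8857) = 0.2968

0.297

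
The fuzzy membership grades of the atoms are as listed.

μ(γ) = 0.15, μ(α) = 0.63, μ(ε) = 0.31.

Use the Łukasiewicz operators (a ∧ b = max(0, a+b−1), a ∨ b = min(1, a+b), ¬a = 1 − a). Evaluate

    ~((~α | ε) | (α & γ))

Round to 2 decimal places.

~α = 1 − 0.63 = 0.37
~α | ε = min(1, a+b) on (0.37, 0.31) = 0.68
α & γ = max(0, a+b−1) on (0.63, 0.15) = 0.00
(~α | ε) | (α & γ) = min(1, a+b) on (0.68, 0.00) = 0.68
~((~α | ε) | (α & γ)) = 1 − 0.68 = 0.32

0.32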